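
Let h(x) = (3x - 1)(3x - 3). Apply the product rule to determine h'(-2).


Let u(x) = 3x - 1 and v(x) = 3x - 3
u'(x) = 3
v'(x) = 3
Product rule: h'(x) = u'(x)*v(x) + u(x)*v'(x)
= 3 * (3x - 3) + (3x - 1) * 3
At x = -2:
u(-2) = 3 * (-2) - 1 = -7
v(-2) = 3 * (-2) - 3 = -9
h'(-2) = 3 * (-9) + (-7) * 3
= -27 - 21
= -48

-48


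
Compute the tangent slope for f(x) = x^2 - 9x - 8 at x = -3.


The slope of the tangent line equals f'(x) at the point.
f(x) = x^2 - 9x - 8
f'(x) = 2x - 9
At x = -3:
f'(-3) = 2 * (-3) - 9
= -6 - 9
= -15

-15


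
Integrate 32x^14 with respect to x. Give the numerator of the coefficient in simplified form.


Apply the power rule for integration:
integral of ax^n dx = a/(n+1) * x^(n+1) + C
integral of 32x^14 dx
= 32/15 * x^15 + C
The coefficient in lowest terms is 32/15, and its numerator is 32

32


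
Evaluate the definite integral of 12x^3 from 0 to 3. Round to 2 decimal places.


Find the antiderivative of 12x^3:
F(x) = 12/4 * x^4
Apply the Fundamental Theorem of Calculus:
F(3) - F(0)
= 12/4 * 3^4 - 12/4 * 0^4
= 12/4 * (81 - 0)
= 12/4 * 81
= 243 = 243.00

243.00


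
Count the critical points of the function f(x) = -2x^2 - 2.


Find where f'(x) = 0:
f'(x) = -4x
Set f'(x) = 0:
-4x = 0
x = 0 / (-4) = 0
This is a linear equation in x, so there is exactly one solution.
Number of critical points: 1

1


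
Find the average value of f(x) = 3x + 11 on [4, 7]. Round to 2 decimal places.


Average value = 1/(b-a) * integral from a to b of f(x) dx
First compute the integral of 3x + 11:
F(x) = (3/2)x^2 + 11x
F(7) = 3/2 * 49 + 11 * 7 = 301/2
F(4) = 3/2 * 16 + 11 * 4 = 68
Integral = 301/2 - 68 = 165/2
Average = (165/2) / (7 - 4) = (165/2) / 3
= 55/2 = 27.50

27.50


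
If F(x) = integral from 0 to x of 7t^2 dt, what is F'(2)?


By the Fundamental Theorem of Calculus (Part 1):
If F(x) = integral from 0 to x of f(t) dt, then F'(x) = f(x)
Here f(t) = 7t^2
So F'(x) = 7x^2
Evaluate at x = 2:
F'(2) = 7 * 2^2
= 7 * 4
= 28

28


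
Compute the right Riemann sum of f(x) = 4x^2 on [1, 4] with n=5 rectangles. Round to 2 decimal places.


Right Riemann sum uses right endpoints of each subinterval.
Interval: [1, 4], n = 5
dx = (4 - 1) / 5 = 3/5
Right endpoints: [8/5, 11/5, 14/5, 17/5, 4]
f values: [256/25, 484/25, 784/25, 1156/25, 64]
Sum = dx * (sum of f values)
= 3/5 * 856/5
= 2568/25 = 102.72

102.72


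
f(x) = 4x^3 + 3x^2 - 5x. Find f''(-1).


First derivative:
f'(x) = 12x^2 + 6x - 5
Second derivative:
f''(x) = 24x + 6
Substitute x = -1:
f''(-1) = 24 * (-1) + 6
= -24 + 6
= -18

-18


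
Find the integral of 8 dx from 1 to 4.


The integral of a constant k over [a, b] equals k * (b - a).
integral from 1 to 4 of 8 dx
= 8 * (4 - 1)
= 8 * 3
= 24

24


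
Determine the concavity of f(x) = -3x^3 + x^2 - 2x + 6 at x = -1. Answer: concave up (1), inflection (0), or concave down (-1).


Concavity is determined by the sign of f''(x).
f(x) = -3x^3 + x^2 - 2x + 6
f'(x) = -9x^2 + 2x - 2
f''(x) = -18x + 2
f''(-1) = -18 * (-1) + 2
= 18 + 2
= 20
Since f''(-1) > 0, the function is concave up (1)

1


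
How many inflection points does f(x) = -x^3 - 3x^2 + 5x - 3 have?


Inflection points occur where f''(x) = 0 and concavity changes.
f(x) = -x^3 - 3x^2 + 5x - 3
f'(x) = -3x^2 - 6x + 5
f''(x) = -6x - 6
Set f''(x) = 0:
-6x - 6 = 0
x = 6 / (-6) = -1
Since f''(x) is linear (degree 1), it changes sign at this point.
Therefore there is exactly 1 inflection point.

1


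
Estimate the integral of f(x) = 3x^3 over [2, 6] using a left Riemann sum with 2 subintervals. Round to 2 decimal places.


Left Riemann sum uses left endpoints of each subinterval.
Interval: [2, 6], n = 2
dx = (6 - 2) / 2 = 2
Left endpoints: [2, 4]
f values: [24, 192]
Sum = dx * (sum of f values)
= 2 * 216
= 432 = 432.00

432.00


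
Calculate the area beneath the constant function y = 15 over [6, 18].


The area under a constant function y = 15 is a rectangle.
Width = 18 - 6 = 12
Height = 15
Area = width * height
= 12 * 15
= 180

180


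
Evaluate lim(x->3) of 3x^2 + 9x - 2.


Since polynomials are continuous, we use direct substitution.
lim(x->3) of 3x^2 + 9x - 2
= 3 * 3^2 + 9 * 3 - 2
= 27 + 27 - 2
= 52

52


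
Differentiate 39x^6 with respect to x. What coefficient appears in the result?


We apply the power rule: d/dx [ax^n] = a*n * x^(n-1)
d/dx [39x^6]
= 39 * 6 * x^(6-1)
= 234x^5
The coefficient is 234

234


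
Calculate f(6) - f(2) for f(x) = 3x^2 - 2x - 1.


Net change = f(b) - f(a)
f(x) = 3x^2 - 2x - 1
Compute f(6):
f(6) = 3 * 6^2 - 2 * 6 - 1
= 108 - 12 - 1
= 95
Compute f(2):
f(2) = 3 * 2^2 - 2 * 2 - 1
= 12 - 4 - 1
= 7
Net change = 95 - 7 = 88

88


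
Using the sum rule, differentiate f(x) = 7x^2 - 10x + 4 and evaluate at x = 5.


Differentiate term by term using power and sum rules:
f(x) = 7x^2 - 10x + 4
f'(x) = 14x - 10
Substitute x = 5:
f'(5) = 14 * 5 - 10
= 70 - 10
= 60

60


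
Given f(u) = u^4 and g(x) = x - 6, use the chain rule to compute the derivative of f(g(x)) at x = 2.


Using the chain rule: (f(g(x)))' = f'(g(x)) * g'(x)
First, find g(2):
g(2) = 1 * 2 - 6 = -4
Next, f'(u) = 4u^3
And g'(x) = 1
So f'(g(2)) * g'(2)
= 4 * (-4)^3 * 1
= 4 * (-64) * 1
= -256

-256


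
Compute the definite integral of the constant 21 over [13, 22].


The integral of a constant k over [a, b] equals k * (b - a).
integral from 13 to 22 of 21 dx
= 21 * (22 - 13)
= 21 * 9
= 189

189


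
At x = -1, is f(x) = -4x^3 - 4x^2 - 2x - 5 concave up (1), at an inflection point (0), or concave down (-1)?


Concavity is determined by the sign of f''(x).
f(x) = -4x^3 - 4x^2 - 2x - 5
f'(x) = -12x^2 - 8x - 2
f''(x) = -24x - 8
f''(-1) = -24 * (-1) - 8
= 24 - 8
= 16
Since f''(-1) > 0, the function is concave up (1)

1


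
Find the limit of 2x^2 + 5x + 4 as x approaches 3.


Since polynomials are continuous, we use direct substitution.
lim(x->3) of 2x^2 + 5x + 4
= 2 * 3^2 + 5 * 3 + 4
= 18 + 15 + 4
= 37

37


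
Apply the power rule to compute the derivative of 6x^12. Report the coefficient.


We apply the power rule: d/dx [ax^n] = a*n * x^(n-1)
d/dx [6x^12]
= 6 * 12 * x^(12-1)
= 72x^11
The coefficient is 72

72


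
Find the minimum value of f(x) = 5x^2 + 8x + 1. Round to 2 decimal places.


For a quadratic f(x) = ax^2 + bx + c with a > 0, the minimum is at the vertex.
Vertex x-coordinate: x = -b/(2a)
x = -(8) / (2 * 5)
x = -8/10 = -4/5
Substitute back to find the minimum value:
f(-4/5) = 5 * (-4/5)^2 + 8 * (-4/5) + 1
= 16/5 - 32/5 + 1
= -11/5 = -2.20

-2.20


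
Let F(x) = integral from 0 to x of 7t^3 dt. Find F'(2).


By the Fundamental Theorem of Calculus (Part 1):
If F(x) = integral from 0 to x of f(t) dt, then F'(x) = f(x)
Here f(t) = 7t^3
So F'(x) = 7x^3
Evaluate at x = 2:
F'(2) = 7 * 2^3
= 7 * 8
= 56

56


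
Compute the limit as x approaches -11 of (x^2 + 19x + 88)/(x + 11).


Direct substitution gives 0/0, so we factor the numerator.
Factor: (x^2 + 19x + 88) = (x + 11)(x + 8)
Cancel the common factor (x + 11):
(x^2 + 19x + 88)/(x + 11) = (x + 8)
Now substitute x = -11:
= (-11) - (-8) = -3

-3


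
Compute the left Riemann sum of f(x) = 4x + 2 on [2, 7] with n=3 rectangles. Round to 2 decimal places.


Left Riemann sum uses left endpoints of each subinterval.
Interval: [2, 7], n = 3
dx = (7 - 2) / 3 = 5/3
Left endpoints: [2, 11/3, 16/3]
f values: [10, 50/3, 70/3]
Sum = dx * (sum of f values)
= 5/3 * 50
= 250/3 ≈ 83.33

83.33


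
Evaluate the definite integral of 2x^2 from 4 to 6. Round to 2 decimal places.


Find the antiderivative of 2x^2:
F(x) = 2/3 * x^3
Apply the Fundamental Theorem of Calculus:
F(6) - F(4)
= 2/3 * 6^3 - 2/3 * 4^3
= 2/3 * (216 - 64)
= 2/3 * 152
= 304/3 ≈ 101.33

101.33


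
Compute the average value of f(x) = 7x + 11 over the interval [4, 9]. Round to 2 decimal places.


Average value = 1/(b-a) * integral from a to b of f(x) dx
First compute the integral of 7x + 11:
F(x) = (7/2)x^2 + 11x
F(9) = 7/2 * 81 + 11 * 9 = 765/2
F(4) = 7/2 * 16 + 11 * 4 = 100
Integral = 765/2 - 100 = 565/2
Average = (565/2) / (9 - 4) = (565/2) / 5
= 113/2 = 56.50

56.50


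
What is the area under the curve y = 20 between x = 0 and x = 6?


The area under a constant function y = 20 is a rectangle.
Width = 6 - 0 = 6
Height = 20
Area = width * height
= 6 * 20
= 120

120


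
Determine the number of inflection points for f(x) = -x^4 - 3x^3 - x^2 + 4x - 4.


Inflection points occur where f''(x) = 0 and concavity changes.
f(x) = -x^4 - 3x^3 - x^2 + 4x - 4
f'(x) = -4x^3 - 9x^2 - 2x + 4
f''(x) = -12x^2 - 18x - 2
This is a quadratic in x. Use the discriminant to count real roots.
Discriminant = (-18)^2 - 4 * (-12) * (-2)
= 324 - 96
= 228
Since discriminant > 0, f''(x) = 0 has 2 distinct real solutions.
A quadratic with two distinct real roots changes sign at each root, so concavity changes at both.
Number of inflection points: 2

2


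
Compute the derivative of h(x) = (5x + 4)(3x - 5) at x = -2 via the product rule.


Let u(x) = 5x + 4 and v(x) = 3x - 5
u'(x) = 5
v'(x) = 3
Product rule: h'(x) = u'(x)*v(x) + u(x)*v'(x)
= 5 * (3x - 5) + (5x + 4) * 3
At x = -2:
u(-2) = 5 * (-2) + 4 = -6
v(-2) = 3 * (-2) - 5 = -11
h'(-2) = 5 * (-11) + (-6) * 3
= -55 - 18
= -73

-73


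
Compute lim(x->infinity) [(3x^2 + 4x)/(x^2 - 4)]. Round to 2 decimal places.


For limits at infinity with equal-degree polynomials,
we compare leading coefficients.
Numerator leading term: 3x^2
Denominator leading term: x^2
Divide both by x^2:
lim = (3 + 4/x) / (1 - 4/x^2)
As x -> infinity, the 1/x and 1/x^2 terms vanish:
= 3/1 = 3 = 3.00

3.00


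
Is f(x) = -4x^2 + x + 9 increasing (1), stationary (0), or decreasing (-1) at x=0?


Compute f'(x) to determine behavior:
f'(x) = -8x + 1
f'(0) = -8 * 0 + 1
= 0 + 1
= 1
Since f'(0) > 0, the function is increasing (1)

1


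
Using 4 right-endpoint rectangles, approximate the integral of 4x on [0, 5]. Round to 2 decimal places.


Right Riemann sum uses right endpoints of each subinterval.
Interval: [0, 5], n = 4
dx = (5 - 0) / 4 = 5/4
Right endpoints: [5/4, 5/2, 15/4, 5]
f values: [5, 10, 15, 20]
Sum = dx * (sum of f values)
= 5/4 * 50
= 125/2 = 62.50

62.50


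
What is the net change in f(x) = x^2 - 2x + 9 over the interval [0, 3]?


Net change = f(b) - f(a)
f(x) = x^2 - 2x + 9
Compute f(3):
f(3) = 1 * 3^2 - 2 * 3 + 9
= 9 - 6 + 9
= 12
Compute f(0):
f(0) = 1 * 0^2 - 2 * 0 + 9
= 0 + 0 + 9
= 9
Net change = 12 - 9 = 3

3


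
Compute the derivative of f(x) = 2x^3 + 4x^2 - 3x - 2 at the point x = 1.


Differentiate f(x) = 2x^3 + 4x^2 - 3x - 2 term by term:
f'(x) = 6x^2 + 8x - 3
Substitute x = 1:
f'(1) = 6 * 1^2 + 8 * 1 - 3
= 6 + 8 - 3
= 11

11


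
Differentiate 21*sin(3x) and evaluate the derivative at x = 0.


Apply the chain rule to differentiate 21*sin(3x):
d/dx [21*sin(3x)]
= 21 * cos(3x) * d/dx(3x)
= 21 * 3 * cos(3x)
= 63 * cos(3x)
Evaluate at x = 0:
= 63 * cos(0)
= 63 * 1
= 63

63


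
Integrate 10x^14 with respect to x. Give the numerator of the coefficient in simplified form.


Apply the power rule for integration:
integral of ax^n dx = a/(n+1) * x^(n+1) + C
integral of 10x^14 dx
= 10/15 * x^15 + C
= 2/3 * x^15 + C
The coefficient in lowest terms is 2/3, and its numerator is 2

2


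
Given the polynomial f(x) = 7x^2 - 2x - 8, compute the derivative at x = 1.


Differentiate term by term using power and sum rules:
f(x) = 7x^2 - 2x - 8
f'(x) = 14x - 2
Substitute x = 1:
f'(1) = 14 * 1 - 2
= 14 - 2
= 12

12


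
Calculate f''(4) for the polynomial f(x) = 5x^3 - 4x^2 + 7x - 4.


First derivative:
f'(x) = 15x^2 - 8x + 7
Second derivative:
f''(x) = 30x - 8
Substitute x = 4:
f''(4) = 30 * 4 - 8
= 120 - 8
= 112

112


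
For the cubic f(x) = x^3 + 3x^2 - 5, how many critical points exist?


Find where f'(x) = 0:
f(x) = x^3 + 3x^2 - 5
f'(x) = 3x^2 + 6x
This is a quadratic in x. Use the discriminant to count real roots.
Discriminant = (6)^2 - 4 * 3 * 0
= 36 - 0
= 36
Since discriminant > 0, f'(x) = 0 has 2 real solutions.
Number of critical points: 2

2


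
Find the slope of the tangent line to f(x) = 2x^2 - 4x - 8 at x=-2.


The slope of the tangent line equals f'(x) at the point.
f(x) = 2x^2 - 4x - 8
f'(x) = 4x - 4
At x = -2:
f'(-2) = 4 * (-2) - 4
= -8 - 4
= -12

-12


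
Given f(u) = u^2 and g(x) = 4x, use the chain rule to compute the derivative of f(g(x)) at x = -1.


Using the chain rule: (f(g(x)))' = f'(g(x)) * g'(x)
First, find g(-1):
g(-1) = 4 * (-1) + 0 = -4
Next, f'(u) = 2u
And g'(x) = 4
So f'(g(-1)) * g'(-1)
= 2 * (-4) * 4
= -32

-32


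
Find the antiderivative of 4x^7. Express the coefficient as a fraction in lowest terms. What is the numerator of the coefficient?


Apply the power rule for integration:
integral of ax^n dx = a/(n+1) * x^(n+1) + C
integral of 4x^7 dx
= 4/8 * x^8 + C
= 1/2 * x^8 + C
The coefficient in lowest terms is 1/2, and its numerator is 1

1


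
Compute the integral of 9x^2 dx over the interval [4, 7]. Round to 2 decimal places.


Find the antiderivative of 9x^2:
F(x) = 9/3 * x^3
Apply the Fundamental Theorem of Calculus:
F(7) - F(4)
= 9/3 * 7^3 - 9/3 * 4^3
= 9/3 * (343 - 64)
= 9/3 * 279
= 837 = 837.00

837.00


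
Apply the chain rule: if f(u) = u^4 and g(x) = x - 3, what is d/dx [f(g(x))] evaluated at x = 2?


Using the chain rule: (f(g(x)))' = f'(g(x)) * g'(x)
First, find g(2):
g(2) = 1 * 2 - 3 = -1
Next, f'(u) = 4u^3
And g'(x) = 1
So f'(g(2)) * g'(2)
= 4 * (-1)^3 * 1
= 4 * (-1) * 1
= -4

-4


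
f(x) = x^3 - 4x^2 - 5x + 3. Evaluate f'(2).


Differentiate f(x) = x^3 - 4x^2 - 5x + 3 term by term:
f'(x) = 3x^2 - 8x - 5
Substitute x = 2:
f'(2) = 3 * 2^2 - 8 * 2 - 5
= 12 - 16 - 5
= -9

-9


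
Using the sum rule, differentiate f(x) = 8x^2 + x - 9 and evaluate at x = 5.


Differentiate term by term using power and sum rules:
f(x) = 8x^2 + x - 9
f'(x) = 16x + 1
Substitute x = 5:
f'(5) = 16 * 5 + 1
= 80 + 1
= 81

81


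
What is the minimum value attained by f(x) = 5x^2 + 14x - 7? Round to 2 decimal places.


For a quadratic f(x) = ax^2 + bx + c with a > 0, the minimum is at the vertex.
Vertex x-coordinate: x = -b/(2a)
x = -(14) / (2 * 5)
x = -14/10 = -7/5
Substitute back to find the minimum value:
f(-7/5) = 5 * (-7/5)^2 + 14 * (-7/5) - 7
= 49/5 - 98/5 - 7
= -84/5 = -16.80

-16.80


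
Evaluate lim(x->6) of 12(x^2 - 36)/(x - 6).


Direct substitution gives 0/0, so we factor the numerator.
Factor: 12(x^2 - 36) = 12 * (x - 6)(x + 6)
Cancel the common factor (x - 6):
12(x^2 - 36)/(x - 6) = 12 * (x + 6)
Now substitute x = 6:
= 12 * (6 + 6) = 144

144


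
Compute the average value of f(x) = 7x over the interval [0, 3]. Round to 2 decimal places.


Average value = 1/(b-a) * integral from a to b of f(x) dx
First compute the integral of 7x:
F(x) = (7/2)x^2
F(3) = 7/2 * 9 + 0 * 3 = 63/2
F(0) = 7/2 * 0 + 0 * 0 = 0
Integral = 63/2 - 0 = 63/2
Average = (63/2) / (3 - 0) = (63/2) / 3
= 21/2 = 10.50

10.50


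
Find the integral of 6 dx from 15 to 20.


The integral of a constant k over [a, b] equals k * (b - a).
integral from 15 to 20 of 6 dx
= 6 * (20 - 15)
= 6 * 5
= 30

30


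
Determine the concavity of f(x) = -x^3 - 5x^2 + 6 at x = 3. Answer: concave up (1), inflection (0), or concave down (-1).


Concavity is determined by the sign of f''(x).
f(x) = -x^3 - 5x^2 + 6
f'(x) = -3x^2 - 10x
f''(x) = -6x - 10
f''(3) = -6 * 3 - 10
= -18 - 10
= -28
Since f''(3) < 0, the function is concave down (-1)

-1


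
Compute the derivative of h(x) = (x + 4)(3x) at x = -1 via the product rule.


Let u(x) = x + 4 and v(x) = 3x
u'(x) = 1
v'(x) = 3
Product rule: h'(x) = u'(x)*v(x) + u(x)*v'(x)
= 1 * (3x) + (x + 4) * 3
At x = -1:
u(-1) = 1 * (-1) + 4 = 3
v(-1) = 3 * (-1) + 0 = -3
h'(-1) = 1 * (-3) + 3 * 3
= -3 + 9
= 6

6


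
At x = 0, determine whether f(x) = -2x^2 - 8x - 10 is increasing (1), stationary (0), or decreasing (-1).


Compute f'(x) to determine behavior:
f'(x) = -4x - 8
f'(0) = -4 * 0 - 8
= 0 - 8
= -8
Since f'(0) < 0, the function is decreasing (-1)

-1


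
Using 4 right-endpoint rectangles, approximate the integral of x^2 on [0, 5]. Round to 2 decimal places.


Right Riemann sum uses right endpoints of each subinterval.
Interval: [0, 5], n = 4
dx = (5 - 0) / 4 = 5/4
Right endpoints: [5/4, 5/2, 15/4, 5]
f values: [25/16, 25/4, 225/16, 25]
Sum = dx * (sum of f values)
= 5/4 * 375/8
= 1875/32 ≈ 58.59

58.59


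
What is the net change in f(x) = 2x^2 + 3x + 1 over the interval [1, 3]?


Net change = f(b) - f(a)
f(x) = 2x^2 + 3x + 1
Compute f(3):
f(3) = 2 * 3^2 + 3 * 3 + 1
= 18 + 9 + 1
= 28
Compute f(1):
f(1) = 2 * 1^2 + 3 * 1 + 1
= 2 + 3 + 1
= 6
Net change = 28 - 6 = 22

22


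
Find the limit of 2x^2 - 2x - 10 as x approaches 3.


Since polynomials are continuous, we use direct substitution.
lim(x->3) of 2x^2 - 2x - 10
= 2 * 3^2 - 2 * 3 - 10
= 18 - 6 - 10
= 2

2


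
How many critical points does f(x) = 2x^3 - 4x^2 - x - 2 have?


Find where f'(x) = 0:
f(x) = 2x^3 - 4x^2 - x - 2
f'(x) = 6x^2 - 8x - 1
This is a quadratic in x. Use the discriminant to count real roots.
Discriminant = (-8)^2 - 4 * 6 * (-1)
= 64 - (-24)
= 88
Since discriminant > 0, f'(x) = 0 has 2 real solutions.
Number of critical points: 2

2


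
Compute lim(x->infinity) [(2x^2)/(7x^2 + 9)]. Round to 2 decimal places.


For limits at infinity with equal-degree polynomials,
we compare leading coefficients.
Numerator leading term: 2x^2
Denominator leading term: 7x^2
Divide both by x^2:
lim = (2) / (7 + 9/x^2)
As x -> infinity, the 1/x and 1/x^2 terms vanish:
= 2/7 ≈ 0.29

0.29


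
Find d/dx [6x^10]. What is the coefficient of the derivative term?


We apply the power rule: d/dx [ax^n] = a*n * x^(n-1)
d/dx [6x^10]
= 6 * 10 * x^(10-1)
= 60x^9
The coefficient is 60

60


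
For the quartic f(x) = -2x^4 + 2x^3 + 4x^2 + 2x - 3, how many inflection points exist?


Inflection points occur where f''(x) = 0 and concavity changes.
f(x) = -2x^4 + 2x^3 + 4x^2 + 2x - 3
f'(x) = -8x^3 + 6x^2 + 8x + 2
f''(x) = -24x^2 + 12x + 8
This is a quadratic in x. Use the discriminant to count real roots.
Discriminant = (12)^2 - 4 * (-24) * 8
= 144 - (-768)
= 912
Since discriminant > 0, f''(x) = 0 has 2 distinct real solutions.
A quadratic with two distinct real roots changes sign at each root, so concavity changes at both.
Number of inflection points: 2

2


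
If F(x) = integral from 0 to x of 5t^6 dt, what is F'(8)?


By the Fundamental Theorem of Calculus (Part 1):
If F(x) = integral from 0 to x of f(t) dt, then F'(x) = f(x)
Here f(t) = 5t^6
So F'(x) = 5x^6
Evaluate at x = 8:
F'(8) = 5 * 8^6
= 5 * 262144
= 1310720

1310720


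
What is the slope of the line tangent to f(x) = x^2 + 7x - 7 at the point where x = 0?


The slope of the tangent line equals f'(x) at the point.
f(x) = x^2 + 7x - 7
f'(x) = 2x + 7
At x = 0:
f'(0) = 2 * 0 + 7
= 0 + 7
= 7

7


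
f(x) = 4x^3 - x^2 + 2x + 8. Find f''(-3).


First derivative:
f'(x) = 12x^2 - 2x + 2
Second derivative:
f''(x) = 24x - 2
Substitute x = -3:
f''(-3) = 24 * (-3) - 2
= -72 - 2
= -74

-74


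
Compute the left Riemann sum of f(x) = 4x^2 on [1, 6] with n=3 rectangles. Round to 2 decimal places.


Left Riemann sum uses left endpoints of each subinterval.
Interval: [1, 6], n = 3
dx = (6 - 1) / 3 = 5/3
Left endpoints: [1, 8/3, 13/3]
f values: [4, 256/9, 676/9]
Sum = dx * (sum of f values)
= 5/3 * 968/9
= 4840/27 ≈ 179.26

179.26


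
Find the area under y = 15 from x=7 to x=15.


The area under a constant function y = 15 is a rectangle.
Width = 15 - 7 = 8
Height = 15
Area = width * height
= 8 * 15
= 120

120


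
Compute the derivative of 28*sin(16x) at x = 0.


Apply the chain rule to differentiate 28*sin(16x):
d/dx [28*sin(16x)]
= 28 * cos(16x) * d/dx(16x)
= 28 * 16 * cos(16x)
= 448 * cos(16x)
Evaluate at x = 0:
= 448 * cos(0)
= 448 * 1
= 448

448


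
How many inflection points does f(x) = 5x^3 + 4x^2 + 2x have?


Inflection points occur where f''(x) = 0 and concavity changes.
f(x) = 5x^3 + 4x^2 + 2x
f'(x) = 15x^2 + 8x + 2
f''(x) = 30x + 8
Set f''(x) = 0:
30x + 8 = 0
x = -8 / 30 = -4/15
Since f''(x) is linear (degree 1), it changes sign at this point.
Therefore there is exactly 1 inflection point.

1


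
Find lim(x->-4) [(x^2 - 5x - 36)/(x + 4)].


Direct substitution gives 0/0, so we factor the numerator.
Factor: (x^2 - 5x - 36) = (x + 4)(x - 9)
Cancel the common factor (x + 4):
(x^2 - 5x - 36)/(x + 4) = (x - 9)
Now substitute x = -4:
= (-4) - (9) = -13

-13


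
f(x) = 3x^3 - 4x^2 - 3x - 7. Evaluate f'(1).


Differentiate f(x) = 3x^3 - 4x^2 - 3x - 7 term by term:
f'(x) = 9x^2 - 8x - 3
Substitute x = 1:
f'(1) = 9 * 1^2 - 8 * 1 - 3
= 9 - 8 - 3
= -2

-2


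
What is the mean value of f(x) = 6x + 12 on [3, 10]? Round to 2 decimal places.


Average value = 1/(b-a) * integral from a to b of f(x) dx
First compute the integral of 6x + 12:
F(x) = 3x^2 + 12x
F(10) = 3 * 100 + 12 * 10 = 420
F(3) = 3 * 9 + 12 * 3 = 63
Integral = 420 - 63 = 357
Average = 357 / (10 - 3) = 357 / 7
= 51 = 51.00

51.00


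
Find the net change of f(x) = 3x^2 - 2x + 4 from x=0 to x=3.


Net change = f(b) - f(a)
f(x) = 3x^2 - 2x + 4
Compute f(3):
f(3) = 3 * 3^2 - 2 * 3 + 4
= 27 - 6 + 4
= 25
Compute f(0):
f(0) = 3 * 0^2 - 2 * 0 + 4
= 0 + 0 + 4
= 4
Net change = 25 - 4 = 21

21


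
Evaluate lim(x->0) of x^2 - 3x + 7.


Since polynomials are continuous, we use direct substitution.
lim(x->0) of x^2 - 3x + 7
= 1 * 0^2 - 3 * 0 + 7
= 0 + 0 + 7
= 7

7


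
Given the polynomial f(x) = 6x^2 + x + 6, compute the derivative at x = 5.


Differentiate term by term using power and sum rules:
f(x) = 6x^2 + x + 6
f'(x) = 12x + 1
Substitute x = 5:
f'(5) = 12 * 5 + 1
= 60 + 1
= 61

61


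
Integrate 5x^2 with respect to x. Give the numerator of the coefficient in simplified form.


Apply the power rule for integration:
integral of ax^n dx = a/(n+1) * x^(n+1) + C
integral of 5x^2 dx
= 5/3 * x^3 + C
The coefficient in lowest terms is 5/3, and its numerator is 5

5


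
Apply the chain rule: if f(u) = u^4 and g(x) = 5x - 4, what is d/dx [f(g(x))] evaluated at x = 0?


Using the chain rule: (f(g(x)))' = f'(g(x)) * g'(x)
First, find g(0):
g(0) = 5 * 0 - 4 = -4
Next, f'(u) = 4u^3
And g'(x) = 5
So f'(g(0)) * g'(0)
= 4 * (-4)^3 * 5
= 4 * (-64) * 5
= -1280

-1280


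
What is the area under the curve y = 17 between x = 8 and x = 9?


The area under a constant function y = 17 is a rectangle.
Width = 9 - 8 = 1
Height = 17
Area = width * height
= 1 * 17
= 17

17


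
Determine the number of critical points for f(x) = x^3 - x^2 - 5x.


Find where f'(x) = 0:
f(x) = x^3 - x^2 - 5x
f'(x) = 3x^2 - 2x - 5
This is a quadratic in x. Use the discriminant to count real roots.
Discriminant = (-2)^2 - 4 * 3 * (-5)
= 4 - (-60)
= 64
Since discriminant > 0, f'(x) = 0 has 2 real solutions.
Number of critical points: 2

2


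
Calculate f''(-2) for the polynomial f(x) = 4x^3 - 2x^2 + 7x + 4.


First derivative:
f'(x) = 12x^2 - 4x + 7
Second derivative:
f''(x) = 24x - 4
Substitute x = -2:
f''(-2) = 24 * (-2) - 4
= -48 - 4
= -52

-52


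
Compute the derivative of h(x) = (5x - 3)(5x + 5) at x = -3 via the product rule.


Let u(x) = 5x - 3 and v(x) = 5x + 5
u'(x) = 5
v'(x) = 5
Product rule: h'(x) = u'(x)*v(x) + u(x)*v'(x)
= 5 * (5x + 5) + (5x - 3) * 5
At x = -3:
u(-3) = 5 * (-3) - 3 = -18
v(-3) = 5 * (-3) + 5 = -10
h'(-3) = 5 * (-10) + (-18) * 5
= -50 - 90
= -140

-140


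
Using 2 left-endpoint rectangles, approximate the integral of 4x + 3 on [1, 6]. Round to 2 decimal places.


Left Riemann sum uses left endpoints of each subinterval.
Interval: [1, 6], n = 2
dx = (6 - 1) / 2 = 5/2
Left endpoints: [1, 7/2]
f values: [7, 17]
Sum = dx * (sum of f values)
= 5/2 * 24
= 60 = 60.00

60.00


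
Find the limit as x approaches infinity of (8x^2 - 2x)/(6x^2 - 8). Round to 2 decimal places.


For limits at infinity with equal-degree polynomials,
we compare leading coefficients.
Numerator leading term: 8x^2
Denominator leading term: 6x^2
Divide both by x^2:
lim = (8 - 2/x) / (6 - 8/x^2)
As x -> infinity, the 1/x and 1/x^2 terms vanish:
= 8/6 = 4/3 ≈ 1.33

1.33


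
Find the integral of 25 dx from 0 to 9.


The integral of a constant k over [a, b] equals k * (b - a).
integral from 0 to 9 of 25 dx
= 25 * (9 - 0)
= 25 * 9
= 225

225


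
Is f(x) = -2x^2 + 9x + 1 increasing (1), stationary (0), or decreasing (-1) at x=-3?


Compute f'(x) to determine behavior:
f'(x) = -4x + 9
f'(-3) = -4 * (-3) + 9
= 12 + 9
= 21
Since f'(-3) > 0, the function is increasing (1)

1


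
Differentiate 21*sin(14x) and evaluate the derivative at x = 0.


Apply the chain rule to differentiate 21*sin(14x):
d/dx [21*sin(14x)]
= 21 * cos(14x) * d/dx(14x)
= 21 * 14 * cos(14x)
= 294 * cos(14x)
Evaluate at x = 0:
= 294 * cos(0)
= 294 * 1
= 294

294


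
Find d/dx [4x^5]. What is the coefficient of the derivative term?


We apply the power rule: d/dx [ax^n] = a*n * x^(n-1)
d/dx [4x^5]
= 4 * 5 * x^(5-1)
= 20x^4
The coefficient is 20

20


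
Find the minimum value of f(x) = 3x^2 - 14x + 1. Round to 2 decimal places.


For a quadratic f(x) = ax^2 + bx + c with a > 0, the minimum is at the vertex.
Vertex x-coordinate: x = -b/(2a)
x = -(-14) / (2 * 3)
x = 14/6 = 7/3
Substitute back to find the minimum value:
f(7/3) = 3 * (7/3)^2 - 14 * (7/3) + 1
= 49/3 - 98/3 + 1
= -46/3 ≈ -15.33

-15.33


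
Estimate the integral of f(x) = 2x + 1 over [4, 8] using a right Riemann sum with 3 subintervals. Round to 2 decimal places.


Right Riemann sum uses right endpoints of each subinterval.
Interval: [4, 8], n = 3
dx = (8 - 4) / 3 = 4/3
Right endpoints: [16/3, 20/3, 8]
f values: [35/3, 43/3, 17]
Sum = dx * (sum of f values)
= 4/3 * 43
= 172/3 ≈ 57.33

57.33


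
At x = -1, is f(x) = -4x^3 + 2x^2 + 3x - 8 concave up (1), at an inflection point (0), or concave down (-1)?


Concavity is determined by the sign of f''(x).
f(x) = -4x^3 + 2x^2 + 3x - 8
f'(x) = -12x^2 + 4x + 3
f''(x) = -24x + 4
f''(-1) = -24 * (-1) + 4
= 24 + 4
= 28
Since f''(-1) > 0, the function is concave up (1)

1


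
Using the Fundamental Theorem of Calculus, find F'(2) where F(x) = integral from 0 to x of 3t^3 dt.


By the Fundamental Theorem of Calculus (Part 1):
If F(x) = integral from 0 to x of f(t) dt, then F'(x) = f(x)
Here f(t) = 3t^3
So F'(x) = 3x^3
Evaluate at x = 2:
F'(2) = 3 * 2^3
= 3 * 8
= 24

24


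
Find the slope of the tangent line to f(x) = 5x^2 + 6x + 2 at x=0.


The slope of the tangent line equals f'(x) at the point.
f(x) = 5x^2 + 6x + 2
f'(x) = 10x + 6
At x = 0:
f'(0) = 10 * 0 + 6
= 0 + 6
= 6

6


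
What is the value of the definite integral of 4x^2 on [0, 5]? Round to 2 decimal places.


Find the antiderivative of 4x^2:
F(x) = 4/3 * x^3
Apply the Fundamental Theorem of Calculus:
F(5) - F(0)
= 4/3 * 5^3 - 4/3 * 0^3
= 4/3 * (125 - 0)
= 4/3 * 125
= 500/3 ≈ 166.67

166.67


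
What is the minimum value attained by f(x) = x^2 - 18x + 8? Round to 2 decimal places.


For a quadratic f(x) = ax^2 + bx + c with a > 0, the minimum is at the vertex.
Vertex x-coordinate: x = -b/(2a)
x = -(-18) / (2 * 1)
x = 18/2 = 9
Substitute back to find the minimum value:
f(9) = 1 * 9^2 - 18 * 9 + 8
= 81 - 162 + 8
= -73 = -73.00

-73.00


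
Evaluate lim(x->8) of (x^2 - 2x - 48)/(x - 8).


Direct substitution gives 0/0, so we factor the numerator.
Factor: (x^2 - 2x - 48) = (x - 8)(x + 6)
Cancel the common factor (x - 8):
(x^2 - 2x - 48)/(x - 8) = (x + 6)
Now substitute x = 8:
= (8) - (-6) = 14

14


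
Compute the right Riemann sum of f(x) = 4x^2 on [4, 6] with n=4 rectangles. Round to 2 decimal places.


Right Riemann sum uses right endpoints of each subinterval.
Interval: [4, 6], n = 4
dx = (6 - 4) / 4 = 1/2
Right endpoints: [9/2, 5, 11/2, 6]
f values: [81, 100, 121, 144]
Sum = dx * (sum of f values)
= 1/2 * 446
= 223 = 223.00

223.00


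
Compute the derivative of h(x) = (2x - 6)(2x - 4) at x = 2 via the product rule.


Let u(x) = 2x - 6 and v(x) = 2x - 4
u'(x) = 2
v'(x) = 2
Product rule: h'(x) = u'(x)*v(x) + u(x)*v'(x)
= 2 * (2x - 4) + (2x - 6) * 2
At x = 2:
u(2) = 2 * 2 - 6 = -2
v(2) = 2 * 2 - 4 = 0
h'(2) = 2 * 0 + (-2) * 2
= 0 - 4
= -4

-4


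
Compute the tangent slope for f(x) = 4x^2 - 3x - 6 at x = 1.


The slope of the tangent line equals f'(x) at the point.
f(x) = 4x^2 - 3x - 6
f'(x) = 8x - 3
At x = 1:
f'(1) = 8 * 1 - 3
= 8 - 3
= 5

5


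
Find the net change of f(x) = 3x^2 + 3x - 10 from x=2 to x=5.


Net change = f(b) - f(a)
f(x) = 3x^2 + 3x - 10
Compute f(5):
f(5) = 3 * 5^2 + 3 * 5 - 10
= 75 + 15 - 10
= 80
Compute f(2):
f(2) = 3 * 2^2 + 3 * 2 - 10
= 12 + 6 - 10
= 8
Net change = 80 - 8 = 72

72


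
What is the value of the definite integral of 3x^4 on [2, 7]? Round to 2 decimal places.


Find the antiderivative of 3x^4:
F(x) = 3/5 * x^5
Apply the Fundamental Theorem of Calculus:
F(7) - F(2)
= 3/5 * 7^5 - 3/5 * 2^5
= 3/5 * (16807 - 32)
= 3/5 * 16775
= 10065 = 10065.00

10065.00


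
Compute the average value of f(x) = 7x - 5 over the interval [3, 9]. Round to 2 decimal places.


Average value = 1/(b-a) * integral from a to b of f(x) dx
First compute the integral of 7x - 5:
F(x) = (7/2)x^2 - 5x
F(9) = 7/2 * 81 - 5 * 9 = 477/2
F(3) = 7/2 * 9 - 5 * 3 = 33/2
Integral = 477/2 - 33/2 = 222
Average = 222 / (9 - 3) = 222 / 6
= 37 = 37.00

37.00


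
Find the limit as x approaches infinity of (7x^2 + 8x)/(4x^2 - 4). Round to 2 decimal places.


For limits at infinity with equal-degree polynomials,
we compare leading coefficients.
Numerator leading term: 7x^2
Denominator leading term: 4x^2
Divide both by x^2:
lim = (7 + 8/x) / (4 - 4/x^2)
As x -> infinity, the 1/x and 1/x^2 terms vanish:
= 7/4 = 1.75

1.75


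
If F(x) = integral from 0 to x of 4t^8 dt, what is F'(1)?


By the Fundamental Theorem of Calculus (Part 1):
If F(x) = integral from 0 to x of f(t) dt, then F'(x) = f(x)
Here f(t) = 4t^8
So F'(x) = 4x^8
Evaluate at x = 1:
F'(1) = 4 * 1^8
= 4 * 1
= 4

4


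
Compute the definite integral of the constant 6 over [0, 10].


The integral of a constant k over [a, b] equals k * (b - a).
integral from 0 to 10 of 6 dx
= 6 * (10 - 0)
= 6 * 10
= 60

60


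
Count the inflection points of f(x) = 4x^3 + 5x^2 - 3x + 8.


Inflection points occur where f''(x) = 0 and concavity changes.
f(x) = 4x^3 + 5x^2 - 3x + 8
f'(x) = 12x^2 + 10x - 3
f''(x) = 24x + 10
Set f''(x) = 0:
24x + 10 = 0
x = -10 / 24 = -5/12
Since f''(x) is linear (degree 1), it changes sign at this point.
Therefore there is exactly 1 inflection point.

1


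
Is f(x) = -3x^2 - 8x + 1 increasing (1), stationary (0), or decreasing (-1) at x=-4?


Compute f'(x) to determine behavior:
f'(x) = -6x - 8
f'(-4) = -6 * (-4) - 8
= 24 - 8
= 16
Since f'(-4) > 0, the function is increasing (1)

1


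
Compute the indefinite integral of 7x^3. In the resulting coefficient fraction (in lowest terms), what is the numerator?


Apply the power rule for integration:
integral of ax^n dx = a/(n+1) * x^(n+1) + C
integral of 7x^3 dx
= 7/4 * x^4 + C
The coefficient in lowest terms is 7/4, and its numerator is 7

7


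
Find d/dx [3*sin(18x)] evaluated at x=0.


Apply the chain rule to differentiate 3*sin(18x):
d/dx [3*sin(18x)]
= 3 * cos(18x) * d/dx(18x)
= 3 * 18 * cos(18x)
= 54 * cos(18x)
Evaluate at x = 0:
= 54 * cos(0)
= 54 * 1
= 54

54


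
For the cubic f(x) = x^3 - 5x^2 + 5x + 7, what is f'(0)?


Differentiate f(x) = x^3 - 5x^2 + 5x + 7 term by term:
f'(x) = 3x^2 - 10x + 5
Substitute x = 0:
f'(0) = 3 * 0^2 - 10 * 0 + 5
= 0 + 0 + 5
= 5

5


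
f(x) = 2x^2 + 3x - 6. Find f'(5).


Differentiate term by term using power and sum rules:
f(x) = 2x^2 + 3x - 6
f'(x) = 4x + 3
Substitute x = 5:
f'(5) = 4 * 5 + 3
= 20 + 3
= 23

23


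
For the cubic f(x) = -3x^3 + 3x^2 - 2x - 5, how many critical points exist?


Find where f'(x) = 0:
f(x) = -3x^3 + 3x^2 - 2x - 5
f'(x) = -9x^2 + 6x - 2
This is a quadratic in x. Use the discriminant to count real roots.
Discriminant = (6)^2 - 4 * (-9) * (-2)
= 36 - 72
= -36
Since discriminant < 0, f'(x) = 0 has no real solutions.
Number of critical points: 0

0


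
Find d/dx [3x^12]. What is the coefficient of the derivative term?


We apply the power rule: d/dx [ax^n] = a*n * x^(n-1)
d/dx [3x^12]
= 3 * 12 * x^(12-1)
= 36x^11
The coefficient is 36

36


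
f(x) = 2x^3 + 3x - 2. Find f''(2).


First derivative:
f'(x) = 6x^2 + 3
Second derivative:
f''(x) = 12x
Substitute x = 2:
f''(2) = 12 * 2 + 0
= 24 + 0
= 24

24


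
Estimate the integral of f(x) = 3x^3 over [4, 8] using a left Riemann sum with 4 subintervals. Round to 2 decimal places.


Left Riemann sum uses left endpoints of each subinterval.
Interval: [4, 8], n = 4
dx = (8 - 4) / 4 = 1
Left endpoints: [4, 5, 6, 7]
f values: [192, 375, 648, 1029]
Sum = dx * (sum of f values)
= 1 * 2244
= 2244 = 2244.00

2244.00


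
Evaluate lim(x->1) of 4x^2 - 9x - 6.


Since polynomials are continuous, we use direct substitution.
lim(x->1) of 4x^2 - 9x - 6
= 4 * 1^2 - 9 * 1 - 6
= 4 - 9 - 6
= -11

-11


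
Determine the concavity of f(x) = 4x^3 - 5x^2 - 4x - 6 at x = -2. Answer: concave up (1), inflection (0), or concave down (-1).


Concavity is determined by the sign of f''(x).
f(x) = 4x^3 - 5x^2 - 4x - 6
f'(x) = 12x^2 - 10x - 4
f''(x) = 24x - 10
f''(-2) = 24 * (-2) - 10
= -48 - 10
= -58
Since f''(-2) < 0, the function is concave down (-1)

-1


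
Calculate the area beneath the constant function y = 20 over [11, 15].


The area under a constant function y = 20 is a rectangle.
Width = 15 - 11 = 4
Height = 20
Area = width * height
= 4 * 20
= 80

80


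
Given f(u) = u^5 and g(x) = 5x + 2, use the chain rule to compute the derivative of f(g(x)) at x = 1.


Using the chain rule: (f(g(x)))' = f'(g(x)) * g'(x)
First, find g(1):
g(1) = 5 * 1 + 2 = 7
Next, f'(u) = 5u^4
And g'(x) = 5
So f'(g(1)) * g'(1)
= 5 * 7^4 * 5
= 5 * 2401 * 5
= 60025

60025


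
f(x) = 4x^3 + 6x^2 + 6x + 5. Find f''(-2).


First derivative:
f'(x) = 12x^2 + 12x + 6
Second derivative:
f''(x) = 24x + 12
Substitute x = -2:
f''(-2) = 24 * (-2) + 12
= -48 + 12
= -36

-36


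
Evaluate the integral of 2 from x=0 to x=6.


The integral of a constant k over [a, b] equals k * (b - a).
integral from 0 to 6 of 2 dx
= 2 * (6 - 0)
= 2 * 6
= 12

12


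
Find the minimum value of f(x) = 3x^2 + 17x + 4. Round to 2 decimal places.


For a quadratic f(x) = ax^2 + bx + c with a > 0, the minimum is at the vertex.
Vertex x-coordinate: x = -b/(2a)
x = -(17) / (2 * 3)
x = -17/6
Substitute back to find the minimum value:
f(-17/6) = 3 * (-17/6)^2 + 17 * (-17/6) + 4
= 289/12 - 289/6 + 4
= -241/12 ≈ -20.08

-20.08


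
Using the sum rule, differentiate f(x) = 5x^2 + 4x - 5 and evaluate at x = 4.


Differentiate term by term using power and sum rules:
f(x) = 5x^2 + 4x - 5
f'(x) = 10x + 4
Substitute x = 4:
f'(4) = 10 * 4 + 4
= 40 + 4
= 44

44


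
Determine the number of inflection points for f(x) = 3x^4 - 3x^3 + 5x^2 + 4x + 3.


Inflection points occur where f''(x) = 0 and concavity changes.
f(x) = 3x^4 - 3x^3 + 5x^2 + 4x + 3
f'(x) = 12x^3 - 9x^2 + 10x + 4
f''(x) = 36x^2 - 18x + 10
This is a quadratic in x. Use the discriminant to count real roots.
Discriminant = (-18)^2 - 4 * 36 * 10
= 324 - 1440
= -1116
Since discriminant < 0, f''(x) = 0 has no real solutions.
Number of inflection points: 0

0


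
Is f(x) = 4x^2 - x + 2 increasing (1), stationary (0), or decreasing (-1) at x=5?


Compute f'(x) to determine behavior:
f'(x) = 8x - 1
f'(5) = 8 * 5 - 1
= 40 - 1
= 39
Since f'(5) > 0, the function is increasing (1)

1


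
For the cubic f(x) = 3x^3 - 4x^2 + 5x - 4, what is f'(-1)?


Differentiate f(x) = 3x^3 - 4x^2 + 5x - 4 term by term:
f'(x) = 9x^2 - 8x + 5
Substitute x = -1:
f'(-1) = 9 * (-1)^2 - 8 * (-1) + 5
= 9 + 8 + 5
= 22

22


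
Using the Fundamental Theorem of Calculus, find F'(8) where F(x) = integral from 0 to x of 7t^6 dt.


By the Fundamental Theorem of Calculus (Part 1):
If F(x) = integral from 0 to x of f(t) dt, then F'(x) = f(x)
Here f(t) = 7t^6
So F'(x) = 7x^6
Evaluate at x = 8:
F'(8) = 7 * 8^6
= 7 * 262144
= 1835008

1835008


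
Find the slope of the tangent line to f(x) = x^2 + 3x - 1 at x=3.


The slope of the tangent line equals f'(x) at the point.
f(x) = x^2 + 3x - 1
f'(x) = 2x + 3
At x = 3:
f'(3) = 2 * 3 + 3
= 6 + 3
= 9

9


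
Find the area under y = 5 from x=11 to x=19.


The area under a constant function y = 5 is a rectangle.
Width = 19 - 11 = 8
Height = 5
Area = width * height
= 8 * 5
= 40

40


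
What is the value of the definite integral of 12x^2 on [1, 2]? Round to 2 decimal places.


Find the antiderivative of 12x^2:
F(x) = 12/3 * x^3
Apply the Fundamental Theorem of Calculus:
F(2) - F(1)
= 12/3 * 2^3 - 12/3 * 1^3
= 12/3 * (8 - 1)
= 12/3 * 7
= 28 = 28.00

28.00


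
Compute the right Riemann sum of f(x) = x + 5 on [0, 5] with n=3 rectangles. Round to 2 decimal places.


Right Riemann sum uses right endpoints of each subinterval.
Interval: [0, 5], n = 3
dx = (5 - 0) / 3 = 5/3
Right endpoints: [5/3, 10/3, 5]
f values: [20/3, 25/3, 10]
Sum = dx * (sum of f values)
= 5/3 * 25
= 125/3 ≈ 41.67

41.67


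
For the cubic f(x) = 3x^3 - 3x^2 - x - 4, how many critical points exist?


Find where f'(x) = 0:
f(x) = 3x^3 - 3x^2 - x - 4
f'(x) = 9x^2 - 6x - 1
This is a quadratic in x. Use the discriminant to count real roots.
Discriminant = (-6)^2 - 4 * 9 * (-1)
= 36 - (-36)
= 72
Since discriminant > 0, f'(x) = 0 has 2 real solutions.
Number of critical points: 2

2


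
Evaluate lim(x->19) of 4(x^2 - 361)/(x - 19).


Direct substitution gives 0/0, so we factor the numerator.
Factor: 4(x^2 - 361) = 4 * (x - 19)(x + 19)
Cancel the common factor (x - 19):
4(x^2 - 361)/(x - 19) = 4 * (x + 19)
Now substitute x = 19:
= 4 * (19 + 19) = 152

152


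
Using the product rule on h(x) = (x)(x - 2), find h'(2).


Let u(x) = x and v(x) = x - 2
u'(x) = 1
v'(x) = 1
Product rule: h'(x) = u'(x)*v(x) + u(x)*v'(x)
= 1 * (x - 2) + (x) * 1
At x = 2:
u(2) = 1 * 2 + 0 = 2
v(2) = 1 * 2 - 2 = 0
h'(2) = 1 * 0 + 2 * 1
= 0 + 2
= 2

2


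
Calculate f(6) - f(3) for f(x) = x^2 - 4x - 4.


Net change = f(b) - f(a)
f(x) = x^2 - 4x - 4
Compute f(6):
f(6) = 1 * 6^2 - 4 * 6 - 4
= 36 - 24 - 4
= 8
Compute f(3):
f(3) = 1 * 3^2 - 4 * 3 - 4
= 9 - 12 - 4
= -7
Net change = 8 - (-7) = 15

15


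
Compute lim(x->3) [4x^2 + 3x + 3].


Since polynomials are continuous, we use direct substitution.
lim(x->3) of 4x^2 + 3x + 3
= 4 * 3^2 + 3 * 3 + 3
= 36 + 9 + 3
= 48

48


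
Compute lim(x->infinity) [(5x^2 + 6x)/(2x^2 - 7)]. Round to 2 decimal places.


For limits at infinity with equal-degree polynomials,
we compare leading coefficients.
Numerator leading term: 5x^2
Denominator leading term: 2x^2
Divide both by x^2:
lim = (5 + 6/x) / (2 - 7/x^2)
As x -> infinity, the 1/x and 1/x^2 terms vanish:
= 5/2 = 2.50

2.50


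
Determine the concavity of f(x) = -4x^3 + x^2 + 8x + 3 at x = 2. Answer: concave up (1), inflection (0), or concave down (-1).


Concavity is determined by the sign of f''(x).
f(x) = -4x^3 + x^2 + 8x + 3
f'(x) = -12x^2 + 2x + 8
f''(x) = -24x + 2
f''(2) = -24 * 2 + 2
= -48 + 2
= -46
Since f''(2) < 0, the function is concave down (-1)

-1


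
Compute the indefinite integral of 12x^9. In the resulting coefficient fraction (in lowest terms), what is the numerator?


Apply the power rule for integration:
integral of ax^n dx = a/(n+1) * x^(n+1) + C
integral of 12x^9 dx
= 12/10 * x^10 + C
= 6/5 * x^10 + C
The coefficient in lowest terms is 6/5, and its numerator is 6

6


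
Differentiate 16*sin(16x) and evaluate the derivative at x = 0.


Apply the chain rule to differentiate 16*sin(16x):
d/dx [16*sin(16x)]
= 16 * cos(16x) * d/dx(16x)
= 16 * 16 * cos(16x)
= 256 * cos(16x)
Evaluate at x = 0:
= 256 * cos(0)
= 256 * 1
= 256

256


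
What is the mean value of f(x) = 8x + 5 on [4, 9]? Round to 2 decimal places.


Average value = 1/(b-a) * integral from a to b of f(x) dx
First compute the integral of 8x + 5:
F(x) = 4x^2 + 5x
F(9) = 4 * 81 + 5 * 9 = 369
F(4) = 4 * 16 + 5 * 4 = 84
Integral = 369 - 84 = 285
Average = 285 / (9 - 4) = 285 / 5
= 57 = 57.00

57.00
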